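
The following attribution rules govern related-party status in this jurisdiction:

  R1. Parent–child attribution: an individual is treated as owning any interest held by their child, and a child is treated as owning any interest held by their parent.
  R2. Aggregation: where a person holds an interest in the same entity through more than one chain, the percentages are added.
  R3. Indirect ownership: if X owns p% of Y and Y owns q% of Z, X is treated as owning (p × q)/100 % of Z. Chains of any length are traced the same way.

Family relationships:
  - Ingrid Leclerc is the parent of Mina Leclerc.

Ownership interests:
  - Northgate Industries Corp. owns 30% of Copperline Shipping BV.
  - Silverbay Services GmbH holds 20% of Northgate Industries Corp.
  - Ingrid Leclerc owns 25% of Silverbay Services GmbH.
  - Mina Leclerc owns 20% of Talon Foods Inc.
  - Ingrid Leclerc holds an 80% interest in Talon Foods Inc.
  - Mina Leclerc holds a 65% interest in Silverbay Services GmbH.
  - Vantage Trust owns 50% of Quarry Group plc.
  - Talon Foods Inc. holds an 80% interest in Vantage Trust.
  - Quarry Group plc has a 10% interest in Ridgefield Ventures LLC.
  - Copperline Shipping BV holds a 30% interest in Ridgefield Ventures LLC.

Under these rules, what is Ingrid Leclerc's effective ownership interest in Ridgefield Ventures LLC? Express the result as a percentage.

By parent–child attribution (R1), Ingrid Leclerc is treated as also owning Mina Leclerc's interest in Talon Foods Inc, giving 80% + 20% = 100%.
By parent–child attribution (R1), Ingrid Leclerc is treated as also owning Mina Leclerc's interest in Silverbay Services GmbH, giving 25% + 65% = 90%.
Chain via Talon Foods Inc. → Vantage Trust → Quarry Group plc (R3): 100% × 80% × 50% × 10% = 4% of Ridgefield Ventures LLC.
Chain via Silverbay Services GmbH → Northgate Industries Corp. → Copperline Shipping BV (R3): 90% × 20% × 30% × 30% = 1.62% of Ridgefield Ventures LLC.
Aggregating (R2): 4% + 1.62% = 5.62%.

5.62%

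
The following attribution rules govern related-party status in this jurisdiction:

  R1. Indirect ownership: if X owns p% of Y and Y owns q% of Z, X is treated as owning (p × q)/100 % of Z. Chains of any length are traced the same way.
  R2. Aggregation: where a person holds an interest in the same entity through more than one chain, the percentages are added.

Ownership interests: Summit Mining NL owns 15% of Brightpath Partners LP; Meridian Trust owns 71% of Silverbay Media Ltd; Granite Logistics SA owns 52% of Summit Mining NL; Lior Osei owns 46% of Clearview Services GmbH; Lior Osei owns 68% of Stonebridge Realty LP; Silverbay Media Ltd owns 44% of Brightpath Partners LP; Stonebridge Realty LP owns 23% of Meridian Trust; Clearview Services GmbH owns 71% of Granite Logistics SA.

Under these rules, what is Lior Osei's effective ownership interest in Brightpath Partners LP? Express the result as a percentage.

Chain via Clearview Services GmbH → Granite Logistics SA → Summit Mining NL (R1): 46% × 71% × 52% × 15% = 2.54748% of Brightpath Partners LP.
Chain via Stonebridge Realty LP → Meridian Trust → Silverbay Media Ltd (R1): 68% × 23% × 71% × 44% = 4.885936% of Brightpath Partners LP.
Aggregating (R2): 2.54748% + 4.885936% = 7.433416%.

7.433416%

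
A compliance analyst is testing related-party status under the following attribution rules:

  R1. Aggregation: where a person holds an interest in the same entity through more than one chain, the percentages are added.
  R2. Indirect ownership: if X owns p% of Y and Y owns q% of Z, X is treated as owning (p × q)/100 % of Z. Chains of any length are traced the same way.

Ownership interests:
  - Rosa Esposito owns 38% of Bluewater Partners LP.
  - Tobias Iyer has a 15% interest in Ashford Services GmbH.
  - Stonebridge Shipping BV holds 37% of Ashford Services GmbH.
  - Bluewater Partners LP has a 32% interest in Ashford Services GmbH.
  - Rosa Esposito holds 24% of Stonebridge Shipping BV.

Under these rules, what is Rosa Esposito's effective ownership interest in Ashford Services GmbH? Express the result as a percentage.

Chain via Bluewater Partners LP (R2): 38% × 32% = 12.16% of Ashford Services GmbH.
Chain via Stonebridge Shipping BV (R2): 24% × 37% = 8.88% of Ashford Services GmbH.
Aggregating (R1): 12.16% + 8.88% = 21.04%.

21.04%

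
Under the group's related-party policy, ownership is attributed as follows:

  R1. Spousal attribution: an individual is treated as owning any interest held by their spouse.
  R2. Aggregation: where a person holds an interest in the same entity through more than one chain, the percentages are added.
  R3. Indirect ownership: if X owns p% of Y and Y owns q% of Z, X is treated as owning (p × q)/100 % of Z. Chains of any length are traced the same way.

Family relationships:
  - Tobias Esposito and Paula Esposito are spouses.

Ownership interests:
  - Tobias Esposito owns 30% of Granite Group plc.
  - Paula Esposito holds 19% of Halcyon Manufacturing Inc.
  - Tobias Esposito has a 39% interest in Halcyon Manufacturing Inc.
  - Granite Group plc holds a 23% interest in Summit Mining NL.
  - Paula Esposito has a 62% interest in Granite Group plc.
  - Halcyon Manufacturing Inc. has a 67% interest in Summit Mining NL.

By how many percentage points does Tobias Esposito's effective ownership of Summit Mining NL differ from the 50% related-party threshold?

10.02

By spousal attribution (R1), Tobias Esposito is treated as also owning Paula Esposito's interest in Halcyon Manufacturing Inc, giving 39% + 19% = 58%.
By spousal attribution (R1), Tobias Esposito is treated as also owning Paula Esposito's interest in Granite Group plc, giving 30% + 62% = 92%.
Chain via Halcyon Manufacturing Inc. (R3): 58% × 67% = 38.86% of Summit Mining NL.
Chain via Granite Group plc (R3): 92% × 23% = 21.16% of Summit Mining NL.
Aggregating (R2): 38.86% + 21.16% = 60.02%.
60.02% exceeds the 50% threshold by 10.02 percentage points.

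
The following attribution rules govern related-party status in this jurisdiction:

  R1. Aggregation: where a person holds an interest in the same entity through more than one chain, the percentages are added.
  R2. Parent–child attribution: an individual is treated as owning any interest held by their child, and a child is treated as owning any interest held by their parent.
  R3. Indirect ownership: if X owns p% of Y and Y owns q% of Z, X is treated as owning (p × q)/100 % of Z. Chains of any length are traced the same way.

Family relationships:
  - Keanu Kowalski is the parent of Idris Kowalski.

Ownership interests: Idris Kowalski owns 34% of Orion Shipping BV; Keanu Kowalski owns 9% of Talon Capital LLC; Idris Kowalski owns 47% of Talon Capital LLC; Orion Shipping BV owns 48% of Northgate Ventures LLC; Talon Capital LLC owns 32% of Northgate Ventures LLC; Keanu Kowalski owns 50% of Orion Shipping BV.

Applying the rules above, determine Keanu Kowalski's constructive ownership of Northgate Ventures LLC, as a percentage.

By parent–child attribution (R2), Keanu Kowalski is treated as also owning Idris Kowalski's interest in Talon Capital LLC, giving 9% + 47% = 56%.
By parent–child attribution (R2), Keanu Kowalski is treated as also owning Idris Kowalski's interest in Orion Shipping BV, giving 50% + 34% = 84%.
Chain via Talon Capital LLC (R3): 56% × 32% = 17.92% of Northgate Ventures LLC.
Chain via Orion Shipping BV (R3): 84% × 48% = 40.32% of Northgate Ventures LLC.
Aggregating (R1): 17.92% + 40.32% = 58.24%.

58.24%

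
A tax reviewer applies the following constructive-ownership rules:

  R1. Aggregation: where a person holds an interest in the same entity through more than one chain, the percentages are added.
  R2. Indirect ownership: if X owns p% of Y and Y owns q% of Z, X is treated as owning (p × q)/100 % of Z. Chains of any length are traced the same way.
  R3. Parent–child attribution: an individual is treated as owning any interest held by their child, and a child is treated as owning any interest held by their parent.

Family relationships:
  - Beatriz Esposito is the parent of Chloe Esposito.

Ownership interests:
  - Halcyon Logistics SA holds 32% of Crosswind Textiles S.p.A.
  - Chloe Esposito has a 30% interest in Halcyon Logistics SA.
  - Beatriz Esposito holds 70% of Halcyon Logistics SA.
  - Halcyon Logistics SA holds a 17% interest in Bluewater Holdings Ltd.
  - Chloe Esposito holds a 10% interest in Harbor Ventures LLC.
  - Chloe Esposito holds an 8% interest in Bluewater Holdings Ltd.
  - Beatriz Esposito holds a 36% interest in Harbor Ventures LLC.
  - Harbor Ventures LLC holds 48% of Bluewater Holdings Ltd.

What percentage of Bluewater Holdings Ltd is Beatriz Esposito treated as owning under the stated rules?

47.08%

By parent–child attribution (R3), Beatriz Esposito is treated as also owning Chloe Esposito's interest in Harbor Ventures LLC, giving 36% + 10% = 46%.
By parent–child attribution (R3), Beatriz Esposito is treated as also owning Chloe Esposito's interest in Halcyon Logistics SA, giving 70% + 30% = 100%.
By parent–child attribution (R3), Beatriz Esposito is treated as owning Chloe Esposito's 8% interest in Bluewater Holdings Ltd.
Chain via Harbor Ventures LLC (R2): 46% × 48% = 22.08% of Bluewater Holdings Ltd.
Chain via Halcyon Logistics SA (R2): 100% × 17% = 17% of Bluewater Holdings Ltd.
Direct interest in Bluewater Holdings Ltd: 8%.
Aggregating (R1): 22.08% + 17% + 8% = 47.08%.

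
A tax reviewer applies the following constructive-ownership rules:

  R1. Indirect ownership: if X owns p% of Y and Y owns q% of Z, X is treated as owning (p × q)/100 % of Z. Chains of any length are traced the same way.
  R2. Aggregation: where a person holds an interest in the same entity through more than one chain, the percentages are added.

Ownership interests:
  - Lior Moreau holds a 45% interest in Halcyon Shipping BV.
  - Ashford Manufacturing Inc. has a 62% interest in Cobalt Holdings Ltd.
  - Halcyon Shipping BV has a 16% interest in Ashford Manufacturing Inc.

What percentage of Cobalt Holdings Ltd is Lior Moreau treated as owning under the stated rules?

Chain via Halcyon Shipping BV → Ashford Manufacturing Inc. (R1): 45% × 16% × 62% = 4.464% of Cobalt Holdings Ltd.

4.464%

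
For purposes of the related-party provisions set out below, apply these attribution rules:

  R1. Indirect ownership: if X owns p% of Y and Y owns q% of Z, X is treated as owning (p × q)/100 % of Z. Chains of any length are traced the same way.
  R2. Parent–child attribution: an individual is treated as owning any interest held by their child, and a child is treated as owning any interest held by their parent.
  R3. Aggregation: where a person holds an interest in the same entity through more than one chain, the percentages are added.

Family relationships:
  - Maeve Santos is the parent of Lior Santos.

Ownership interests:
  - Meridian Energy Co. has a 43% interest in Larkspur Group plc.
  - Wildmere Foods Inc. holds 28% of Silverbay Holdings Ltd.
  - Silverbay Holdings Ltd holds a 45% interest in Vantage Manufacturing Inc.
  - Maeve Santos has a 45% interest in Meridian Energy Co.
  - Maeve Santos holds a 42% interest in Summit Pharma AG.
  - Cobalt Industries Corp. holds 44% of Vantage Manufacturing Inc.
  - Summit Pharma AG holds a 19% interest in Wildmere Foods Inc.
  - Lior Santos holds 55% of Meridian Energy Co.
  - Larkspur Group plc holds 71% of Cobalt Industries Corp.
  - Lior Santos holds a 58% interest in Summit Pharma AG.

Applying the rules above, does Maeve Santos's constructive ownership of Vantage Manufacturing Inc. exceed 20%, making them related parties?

No

By parent–child attribution (R2), Maeve Santos is treated as also owning Lior Santos's interest in Meridian Energy Co, giving 45% + 55% = 100%.
By parent–child attribution (R2), Maeve Santos is treated as also owning Lior Santos's interest in Summit Pharma AG, giving 42% + 58% = 100%.
Chain via Meridian Energy Co. → Larkspur Group plc → Cobalt Industries Corp. (R1): 100% × 43% × 71% × 44% = 13.4332% of Vantage Manufacturing Inc.
Chain via Summit Pharma AG → Wildmere Foods Inc. → Silverbay Holdings Ltd (R1): 100% × 19% × 28% × 45% = 2.394% of Vantage Manufacturing Inc.
Aggregating (R3): 13.4332% + 2.394% = 15.8272%.
15.8272% does not exceed the 20% threshold, so Maeve is not a related party to Vantage Manufacturing Inc.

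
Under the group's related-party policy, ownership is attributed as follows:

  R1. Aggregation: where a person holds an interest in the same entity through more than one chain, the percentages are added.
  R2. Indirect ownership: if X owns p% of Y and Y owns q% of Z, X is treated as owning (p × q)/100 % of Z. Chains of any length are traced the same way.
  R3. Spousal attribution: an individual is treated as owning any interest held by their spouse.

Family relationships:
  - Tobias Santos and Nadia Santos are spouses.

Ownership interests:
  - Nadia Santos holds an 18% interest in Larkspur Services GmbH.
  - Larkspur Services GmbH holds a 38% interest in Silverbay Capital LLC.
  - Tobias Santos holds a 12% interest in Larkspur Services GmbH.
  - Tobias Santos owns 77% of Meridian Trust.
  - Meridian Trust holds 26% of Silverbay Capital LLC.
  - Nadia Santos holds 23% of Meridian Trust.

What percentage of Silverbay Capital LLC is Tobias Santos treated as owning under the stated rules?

By spousal attribution (R3), Tobias Santos is treated as also owning Nadia Santos's interest in Meridian Trust, giving 77% + 23% = 100%.
By spousal attribution (R3), Tobias Santos is treated as also owning Nadia Santos's interest in Larkspur Services GmbH, giving 12% + 18% = 30%.
Chain via Meridian Trust (R2): 100% × 26% = 26% of Silverbay Capital LLC.
Chain via Larkspur Services GmbH (R2): 30% × 38% = 11.4% of Silverbay Capital LLC.
Aggregating (R1): 26% + 11.4% = 37.4%.

37.4%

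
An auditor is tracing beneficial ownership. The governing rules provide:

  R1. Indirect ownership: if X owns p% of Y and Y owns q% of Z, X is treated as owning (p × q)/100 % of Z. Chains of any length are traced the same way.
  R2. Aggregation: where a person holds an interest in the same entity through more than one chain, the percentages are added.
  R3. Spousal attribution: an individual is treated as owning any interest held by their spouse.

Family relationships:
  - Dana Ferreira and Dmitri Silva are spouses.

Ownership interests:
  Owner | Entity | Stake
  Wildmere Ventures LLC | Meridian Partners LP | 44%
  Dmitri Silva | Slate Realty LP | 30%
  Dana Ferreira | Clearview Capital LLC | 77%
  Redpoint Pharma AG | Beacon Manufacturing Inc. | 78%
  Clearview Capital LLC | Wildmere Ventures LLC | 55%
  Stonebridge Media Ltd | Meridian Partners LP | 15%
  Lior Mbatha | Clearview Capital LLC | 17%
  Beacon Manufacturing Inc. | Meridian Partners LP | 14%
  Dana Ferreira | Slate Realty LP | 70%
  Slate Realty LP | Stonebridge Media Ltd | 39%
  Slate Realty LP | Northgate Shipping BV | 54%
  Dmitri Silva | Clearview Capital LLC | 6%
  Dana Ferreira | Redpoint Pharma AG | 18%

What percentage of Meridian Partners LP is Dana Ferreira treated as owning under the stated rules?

By spousal attribution (R3), Dana Ferreira is treated as also owning Dmitri Silva's interest in Clearview Capital LLC, giving 77% + 6% = 83%.
By spousal attribution (R3), Dana Ferreira is treated as also owning Dmitri Silva's interest in Slate Realty LP, giving 70% + 30% = 100%.
Chain via Redpoint Pharma AG → Beacon Manufacturing Inc. (R1): 18% × 78% × 14% = 1.9656% of Meridian Partners LP.
Chain via Clearview Capital LLC → Wildmere Ventures LLC (R1): 83% × 55% × 44% = 20.086% of Meridian Partners LP.
Chain via Slate Realty LP → Stonebridge Media Ltd (R1): 100% × 39% × 15% = 5.85% of Meridian Partners LP.
Aggregating (R2): 1.9656% + 20.086% + 5.85% = 27.9016%.

27.9016%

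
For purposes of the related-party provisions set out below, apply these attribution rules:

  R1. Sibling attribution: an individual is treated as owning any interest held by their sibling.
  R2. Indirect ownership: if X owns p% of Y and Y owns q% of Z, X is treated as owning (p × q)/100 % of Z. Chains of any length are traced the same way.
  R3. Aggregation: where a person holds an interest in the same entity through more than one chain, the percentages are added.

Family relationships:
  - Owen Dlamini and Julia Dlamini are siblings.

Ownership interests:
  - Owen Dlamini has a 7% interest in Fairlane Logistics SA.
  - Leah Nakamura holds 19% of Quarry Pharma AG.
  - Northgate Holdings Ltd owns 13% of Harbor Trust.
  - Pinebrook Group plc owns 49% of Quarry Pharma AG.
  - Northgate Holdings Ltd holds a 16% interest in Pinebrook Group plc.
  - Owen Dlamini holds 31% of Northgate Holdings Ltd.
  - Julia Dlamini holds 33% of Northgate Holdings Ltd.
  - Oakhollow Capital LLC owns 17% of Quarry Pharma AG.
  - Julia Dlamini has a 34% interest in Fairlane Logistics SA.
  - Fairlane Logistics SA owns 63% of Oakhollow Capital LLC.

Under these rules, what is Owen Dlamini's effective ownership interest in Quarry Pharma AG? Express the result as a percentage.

9.4087%

By sibling attribution (R1), Owen Dlamini is treated as also owning Julia Dlamini's interest in Fairlane Logistics SA, giving 7% + 34% = 41%.
By sibling attribution (R1), Owen Dlamini is treated as also owning Julia Dlamini's interest in Northgate Holdings Ltd, giving 31% + 33% = 64%.
Chain via Fairlane Logistics SA → Oakhollow Capital LLC (R2): 41% × 63% × 17% = 4.3911% of Quarry Pharma AG.
Chain via Northgate Holdings Ltd → Pinebrook Group plc (R2): 64% × 16% × 49% = 5.0176% of Quarry Pharma AG.
Aggregating (R3): 4.3911% + 5.0176% = 9.4087%.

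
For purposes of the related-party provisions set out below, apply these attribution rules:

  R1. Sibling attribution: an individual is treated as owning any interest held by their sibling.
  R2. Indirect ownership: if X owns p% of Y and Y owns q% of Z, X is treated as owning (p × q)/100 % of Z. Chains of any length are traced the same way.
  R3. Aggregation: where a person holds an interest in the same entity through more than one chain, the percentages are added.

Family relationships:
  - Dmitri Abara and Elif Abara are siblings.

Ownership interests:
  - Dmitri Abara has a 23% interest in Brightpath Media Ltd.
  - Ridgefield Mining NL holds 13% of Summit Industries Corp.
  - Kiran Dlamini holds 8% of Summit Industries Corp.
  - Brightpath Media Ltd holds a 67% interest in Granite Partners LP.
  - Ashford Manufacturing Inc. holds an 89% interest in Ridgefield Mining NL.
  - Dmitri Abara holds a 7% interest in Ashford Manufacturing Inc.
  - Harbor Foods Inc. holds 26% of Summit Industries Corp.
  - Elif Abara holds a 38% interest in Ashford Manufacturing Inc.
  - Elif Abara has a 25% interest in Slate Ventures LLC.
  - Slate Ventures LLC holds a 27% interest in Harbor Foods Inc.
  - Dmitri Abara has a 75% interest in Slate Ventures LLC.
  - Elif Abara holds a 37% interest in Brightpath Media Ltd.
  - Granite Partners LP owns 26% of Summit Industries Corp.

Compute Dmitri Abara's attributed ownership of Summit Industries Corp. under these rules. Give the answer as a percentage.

22.6785%

By sibling attribution (R1), Dmitri Abara is treated as also owning Elif Abara's interest in Ashford Manufacturing Inc, giving 7% + 38% = 45%.
By sibling attribution (R1), Dmitri Abara is treated as also owning Elif Abara's interest in Slate Ventures LLC, giving 75% + 25% = 100%.
By sibling attribution (R1), Dmitri Abara is treated as also owning Elif Abara's interest in Brightpath Media Ltd, giving 23% + 37% = 60%.
Chain via Ashford Manufacturing Inc. → Ridgefield Mining NL (R2): 45% × 89% × 13% = 5.2065% of Summit Industries Corp.
Chain via Slate Ventures LLC → Harbor Foods Inc. (R2): 100% × 27% × 26% = 7.02% of Summit Industries Corp.
Chain via Brightpath Media Ltd → Granite Partners LP (R2): 60% × 67% × 26% = 10.452% of Summit Industries Corp.
Aggregating (R3): 5.2065% + 7.02% + 10.452% = 22.6785%.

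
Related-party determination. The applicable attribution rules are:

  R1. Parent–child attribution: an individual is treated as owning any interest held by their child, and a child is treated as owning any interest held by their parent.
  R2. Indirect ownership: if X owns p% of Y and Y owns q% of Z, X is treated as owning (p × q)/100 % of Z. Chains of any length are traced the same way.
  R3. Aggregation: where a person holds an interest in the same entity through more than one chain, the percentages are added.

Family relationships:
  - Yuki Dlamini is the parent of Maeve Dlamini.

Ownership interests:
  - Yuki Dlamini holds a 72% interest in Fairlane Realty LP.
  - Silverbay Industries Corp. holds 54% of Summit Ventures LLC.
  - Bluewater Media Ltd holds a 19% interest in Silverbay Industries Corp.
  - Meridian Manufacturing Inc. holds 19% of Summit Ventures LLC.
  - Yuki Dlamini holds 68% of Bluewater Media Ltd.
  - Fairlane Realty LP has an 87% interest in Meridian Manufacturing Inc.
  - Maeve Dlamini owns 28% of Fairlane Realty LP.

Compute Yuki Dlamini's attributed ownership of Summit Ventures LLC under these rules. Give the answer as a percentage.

By parent–child attribution (R1), Yuki Dlamini is treated as also owning Maeve Dlamini's interest in Fairlane Realty LP, giving 72% + 28% = 100%.
Chain via Fairlane Realty LP → Meridian Manufacturing Inc. (R2): 100% × 87% × 19% = 16.53% of Summit Ventures LLC.
Chain via Bluewater Media Ltd → Silverbay Industries Corp. (R2): 68% × 19% × 54% = 6.9768% of Summit Ventures LLC.
Aggregating (R3): 16.53% + 6.9768% = 23.5068%.

23.5068%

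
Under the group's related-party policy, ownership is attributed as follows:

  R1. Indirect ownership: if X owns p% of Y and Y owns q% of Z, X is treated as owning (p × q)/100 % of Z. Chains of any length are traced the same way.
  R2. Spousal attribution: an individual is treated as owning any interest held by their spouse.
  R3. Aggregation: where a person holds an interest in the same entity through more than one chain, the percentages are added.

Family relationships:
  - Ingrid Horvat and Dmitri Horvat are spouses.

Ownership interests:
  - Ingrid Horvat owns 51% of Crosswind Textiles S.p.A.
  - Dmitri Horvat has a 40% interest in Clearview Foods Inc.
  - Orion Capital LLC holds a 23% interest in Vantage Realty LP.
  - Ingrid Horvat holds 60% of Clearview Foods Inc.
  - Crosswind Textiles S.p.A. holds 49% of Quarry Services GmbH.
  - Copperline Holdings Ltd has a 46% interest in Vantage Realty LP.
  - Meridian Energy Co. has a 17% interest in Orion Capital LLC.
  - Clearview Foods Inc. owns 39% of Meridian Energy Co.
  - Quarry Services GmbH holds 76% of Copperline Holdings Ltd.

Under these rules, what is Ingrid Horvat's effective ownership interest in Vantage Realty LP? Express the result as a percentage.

By spousal attribution (R2), Ingrid Horvat is treated as also owning Dmitri Horvat's interest in Clearview Foods Inc, giving 60% + 40% = 100%.
Chain via Clearview Foods Inc. → Meridian Energy Co. → Orion Capital LLC (R1): 100% × 39% × 17% × 23% = 1.5249% of Vantage Realty LP.
Chain via Crosswind Textiles S.p.A. → Quarry Services GmbH → Copperline Holdings Ltd (R1): 51% × 49% × 76% × 46% = 8.736504% of Vantage Realty LP.
Aggregating (R3): 1.5249% + 8.736504% = 10.261404%.

10.261404%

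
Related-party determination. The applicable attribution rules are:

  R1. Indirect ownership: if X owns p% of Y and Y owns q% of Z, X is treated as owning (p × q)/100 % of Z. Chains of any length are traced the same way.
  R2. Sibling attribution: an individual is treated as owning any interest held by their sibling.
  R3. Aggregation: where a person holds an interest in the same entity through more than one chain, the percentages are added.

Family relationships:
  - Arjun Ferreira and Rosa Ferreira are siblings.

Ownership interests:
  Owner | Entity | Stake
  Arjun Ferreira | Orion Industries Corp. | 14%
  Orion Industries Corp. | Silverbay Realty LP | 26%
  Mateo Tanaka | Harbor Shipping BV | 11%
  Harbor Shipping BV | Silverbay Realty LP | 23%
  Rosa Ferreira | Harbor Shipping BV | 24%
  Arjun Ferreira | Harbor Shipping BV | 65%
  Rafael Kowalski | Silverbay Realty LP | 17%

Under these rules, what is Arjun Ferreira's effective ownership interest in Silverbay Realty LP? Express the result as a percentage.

By sibling attribution (R2), Arjun Ferreira is treated as also owning Rosa Ferreira's interest in Harbor Shipping BV, giving 65% + 24% = 89%.
Chain via Harbor Shipping BV (R1): 89% × 23% = 20.47% of Silverbay Realty LP.
Chain via Orion Industries Corp. (R1): 14% × 26% = 3.64% of Silverbay Realty LP.
Aggregating (R3): 20.47% + 3.64% = 24.11%.

24.11%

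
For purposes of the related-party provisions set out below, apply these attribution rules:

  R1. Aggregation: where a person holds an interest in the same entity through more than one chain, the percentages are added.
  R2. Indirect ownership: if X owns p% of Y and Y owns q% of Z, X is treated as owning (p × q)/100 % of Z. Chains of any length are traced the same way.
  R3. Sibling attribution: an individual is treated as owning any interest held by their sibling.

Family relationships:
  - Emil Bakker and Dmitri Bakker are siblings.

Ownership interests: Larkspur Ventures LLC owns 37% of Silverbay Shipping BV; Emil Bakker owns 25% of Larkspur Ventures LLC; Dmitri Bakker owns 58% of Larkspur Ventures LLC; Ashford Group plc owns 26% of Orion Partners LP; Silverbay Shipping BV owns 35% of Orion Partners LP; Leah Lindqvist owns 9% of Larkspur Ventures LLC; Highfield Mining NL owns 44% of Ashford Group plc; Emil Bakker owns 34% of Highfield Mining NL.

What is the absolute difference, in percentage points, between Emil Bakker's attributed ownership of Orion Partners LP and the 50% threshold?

35.3619

By sibling attribution (R3), Emil Bakker is treated as also owning Dmitri Bakker's interest in Larkspur Ventures LLC, giving 25% + 58% = 83%.
Chain via Larkspur Ventures LLC → Silverbay Shipping BV (R2): 83% × 37% × 35% = 10.7485% of Orion Partners LP.
Chain via Highfield Mining NL → Ashford Group plc (R2): 34% × 44% × 26% = 3.8896% of Orion Partners LP.
Aggregating (R1): 10.7485% + 3.8896% = 14.6381%.
14.6381% falls short of the 50% threshold by 35.3619 percentage points.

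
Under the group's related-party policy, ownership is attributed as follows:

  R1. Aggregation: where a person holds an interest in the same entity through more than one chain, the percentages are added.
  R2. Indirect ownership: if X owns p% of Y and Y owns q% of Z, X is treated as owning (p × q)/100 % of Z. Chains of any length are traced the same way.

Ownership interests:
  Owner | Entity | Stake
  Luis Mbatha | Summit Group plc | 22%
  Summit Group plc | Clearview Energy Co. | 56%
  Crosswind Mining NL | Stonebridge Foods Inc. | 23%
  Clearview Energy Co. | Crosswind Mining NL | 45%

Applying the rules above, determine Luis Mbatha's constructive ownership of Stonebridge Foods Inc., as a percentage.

Chain via Summit Group plc → Clearview Energy Co. → Crosswind Mining NL (R2): 22% × 56% × 45% × 23% = 1.27512% of Stonebridge Foods Inc.

1.27512%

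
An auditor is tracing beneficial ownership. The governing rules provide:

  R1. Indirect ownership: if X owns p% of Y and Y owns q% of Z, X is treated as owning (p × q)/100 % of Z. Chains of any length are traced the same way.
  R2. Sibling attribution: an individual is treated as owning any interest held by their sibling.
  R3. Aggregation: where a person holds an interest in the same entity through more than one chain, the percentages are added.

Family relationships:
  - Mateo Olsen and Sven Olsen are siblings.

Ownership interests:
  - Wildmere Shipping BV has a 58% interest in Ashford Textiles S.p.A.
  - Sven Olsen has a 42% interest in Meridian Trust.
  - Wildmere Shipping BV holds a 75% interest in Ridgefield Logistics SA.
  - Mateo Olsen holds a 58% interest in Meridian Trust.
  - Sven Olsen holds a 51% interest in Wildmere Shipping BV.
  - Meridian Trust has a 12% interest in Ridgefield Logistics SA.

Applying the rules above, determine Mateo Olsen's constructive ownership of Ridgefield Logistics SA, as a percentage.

50.25%

By sibling attribution (R2), Mateo Olsen is treated as also owning Sven Olsen's interest in Meridian Trust, giving 58% + 42% = 100%.
By sibling attribution (R2), Mateo Olsen is treated as owning Sven Olsen's 51% interest in Wildmere Shipping BV.
Chain via Meridian Trust (R1): 100% × 12% = 12% of Ridgefield Logistics SA.
Chain via Wildmere Shipping BV (R1): 51% × 75% = 38.25% of Ridgefield Logistics SA.
Aggregating (R3): 12% + 38.25% = 50.25%.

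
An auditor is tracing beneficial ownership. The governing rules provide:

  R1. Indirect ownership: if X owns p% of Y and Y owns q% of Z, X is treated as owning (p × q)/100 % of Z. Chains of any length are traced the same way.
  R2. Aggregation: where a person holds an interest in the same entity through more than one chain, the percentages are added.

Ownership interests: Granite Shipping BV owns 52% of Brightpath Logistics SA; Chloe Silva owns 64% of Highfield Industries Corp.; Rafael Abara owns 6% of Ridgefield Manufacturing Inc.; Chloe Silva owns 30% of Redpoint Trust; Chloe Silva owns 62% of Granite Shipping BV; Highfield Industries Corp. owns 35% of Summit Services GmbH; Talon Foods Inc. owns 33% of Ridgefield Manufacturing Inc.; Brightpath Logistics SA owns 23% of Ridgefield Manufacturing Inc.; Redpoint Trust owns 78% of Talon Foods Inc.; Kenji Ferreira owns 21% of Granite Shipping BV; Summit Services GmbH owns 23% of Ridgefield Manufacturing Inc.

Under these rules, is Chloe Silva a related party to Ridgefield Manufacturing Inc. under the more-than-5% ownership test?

Chain via Highfield Industries Corp. → Summit Services GmbH (R1): 64% × 35% × 23% = 5.152% of Ridgefield Manufacturing Inc.
Chain via Granite Shipping BV → Brightpath Logistics SA (R1): 62% × 52% × 23% = 7.4152% of Ridgefield Manufacturing Inc.
Chain via Redpoint Trust → Talon Foods Inc. (R1): 30% × 78% × 33% = 7.722% of Ridgefield Manufacturing Inc.
Aggregating (R2): 5.152% + 7.4152% + 7.722% = 20.2892%.
20.2892% exceeds the 5% threshold, so Chloe is a related party to Ridgefield Manufacturing Inc.

Yes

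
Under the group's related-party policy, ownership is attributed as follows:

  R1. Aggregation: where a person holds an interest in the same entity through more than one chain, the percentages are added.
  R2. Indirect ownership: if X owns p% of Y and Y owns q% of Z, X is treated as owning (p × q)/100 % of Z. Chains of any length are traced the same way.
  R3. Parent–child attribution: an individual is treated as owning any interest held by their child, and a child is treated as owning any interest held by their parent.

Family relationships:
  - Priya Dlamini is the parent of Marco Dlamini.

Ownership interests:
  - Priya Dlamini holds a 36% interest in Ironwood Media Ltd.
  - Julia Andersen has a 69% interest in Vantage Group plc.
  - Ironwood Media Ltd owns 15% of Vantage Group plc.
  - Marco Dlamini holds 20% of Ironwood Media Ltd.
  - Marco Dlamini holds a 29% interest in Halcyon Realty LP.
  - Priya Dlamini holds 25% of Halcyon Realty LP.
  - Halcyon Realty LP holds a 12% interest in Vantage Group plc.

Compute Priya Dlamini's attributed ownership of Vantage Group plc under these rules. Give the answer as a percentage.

By parent–child attribution (R3), Priya Dlamini is treated as also owning Marco Dlamini's interest in Halcyon Realty LP, giving 25% + 29% = 54%.
By parent–child attribution (R3), Priya Dlamini is treated as also owning Marco Dlamini's interest in Ironwood Media Ltd, giving 36% + 20% = 56%.
Chain via Halcyon Realty LP (R2): 54% × 12% = 6.48% of Vantage Group plc.
Chain via Ironwood Media Ltd (R2): 56% × 15% = 8.4% of Vantage Group plc.
Aggregating (R1): 6.48% + 8.4% = 14.88%.

14.88%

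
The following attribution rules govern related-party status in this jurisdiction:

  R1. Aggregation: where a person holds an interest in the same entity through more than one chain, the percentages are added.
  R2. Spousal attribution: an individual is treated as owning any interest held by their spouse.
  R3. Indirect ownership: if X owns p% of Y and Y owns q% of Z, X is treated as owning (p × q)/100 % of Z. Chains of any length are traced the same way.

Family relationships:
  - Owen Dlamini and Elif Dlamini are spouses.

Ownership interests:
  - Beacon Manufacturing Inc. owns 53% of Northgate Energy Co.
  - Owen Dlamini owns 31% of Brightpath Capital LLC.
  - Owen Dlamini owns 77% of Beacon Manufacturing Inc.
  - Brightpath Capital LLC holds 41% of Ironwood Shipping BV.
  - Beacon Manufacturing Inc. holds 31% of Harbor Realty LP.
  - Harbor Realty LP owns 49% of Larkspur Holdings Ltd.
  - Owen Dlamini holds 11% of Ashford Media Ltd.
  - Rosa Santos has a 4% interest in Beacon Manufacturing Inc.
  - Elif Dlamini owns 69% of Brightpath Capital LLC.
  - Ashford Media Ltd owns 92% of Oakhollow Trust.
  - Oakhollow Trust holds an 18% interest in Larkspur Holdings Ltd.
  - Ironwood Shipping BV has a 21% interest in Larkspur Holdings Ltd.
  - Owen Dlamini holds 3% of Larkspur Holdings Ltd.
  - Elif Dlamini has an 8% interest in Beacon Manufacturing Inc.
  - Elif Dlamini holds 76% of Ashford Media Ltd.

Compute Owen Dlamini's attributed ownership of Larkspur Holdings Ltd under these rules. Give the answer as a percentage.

By spousal attribution (R2), Owen Dlamini is treated as also owning Elif Dlamini's interest in Ashford Media Ltd, giving 11% + 76% = 87%.
By spousal attribution (R2), Owen Dlamini is treated as also owning Elif Dlamini's interest in Beacon Manufacturing Inc, giving 77% + 8% = 85%.
By spousal attribution (R2), Owen Dlamini is treated as also owning Elif Dlamini's interest in Brightpath Capital LLC, giving 31% + 69% = 100%.
Chain via Ashford Media Ltd → Oakhollow Trust (R3): 87% × 92% × 18% = 14.4072% of Larkspur Holdings Ltd.
Chain via Beacon Manufacturing Inc. → Harbor Realty LP (R3): 85% × 31% × 49% = 12.9115% of Larkspur Holdings Ltd.
Chain via Brightpath Capital LLC → Ironwood Shipping BV (R3): 100% × 41% × 21% = 8.61% of Larkspur Holdings Ltd.
Direct interest in Larkspur Holdings Ltd: 3%.
Aggregating (R1): 14.4072% + 12.9115% + 8.61% + 3% = 38.9287%.

38.9287%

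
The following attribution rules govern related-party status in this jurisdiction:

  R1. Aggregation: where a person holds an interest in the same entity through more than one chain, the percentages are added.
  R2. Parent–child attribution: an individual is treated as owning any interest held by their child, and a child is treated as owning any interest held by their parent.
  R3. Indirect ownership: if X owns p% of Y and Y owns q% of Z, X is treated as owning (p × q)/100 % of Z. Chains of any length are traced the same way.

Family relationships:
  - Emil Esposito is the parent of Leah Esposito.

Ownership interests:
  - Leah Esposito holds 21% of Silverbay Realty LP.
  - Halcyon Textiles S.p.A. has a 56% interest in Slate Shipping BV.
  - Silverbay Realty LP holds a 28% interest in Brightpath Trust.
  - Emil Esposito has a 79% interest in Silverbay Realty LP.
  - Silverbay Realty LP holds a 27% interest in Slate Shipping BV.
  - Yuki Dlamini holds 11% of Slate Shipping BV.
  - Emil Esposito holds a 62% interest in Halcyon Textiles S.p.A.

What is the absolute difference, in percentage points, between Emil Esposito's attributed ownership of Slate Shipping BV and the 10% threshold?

By parent–child attribution (R2), Emil Esposito is treated as also owning Leah Esposito's interest in Silverbay Realty LP, giving 79% + 21% = 100%.
Chain via Silverbay Realty LP (R3): 100% × 27% = 27% of Slate Shipping BV.
Chain via Halcyon Textiles S.p.A. (R3): 62% × 56% = 34.72% of Slate Shipping BV.
Aggregating (R1): 27% + 34.72% = 61.72%.
61.72% exceeds the 10% threshold by 51.72 percentage points.

51.72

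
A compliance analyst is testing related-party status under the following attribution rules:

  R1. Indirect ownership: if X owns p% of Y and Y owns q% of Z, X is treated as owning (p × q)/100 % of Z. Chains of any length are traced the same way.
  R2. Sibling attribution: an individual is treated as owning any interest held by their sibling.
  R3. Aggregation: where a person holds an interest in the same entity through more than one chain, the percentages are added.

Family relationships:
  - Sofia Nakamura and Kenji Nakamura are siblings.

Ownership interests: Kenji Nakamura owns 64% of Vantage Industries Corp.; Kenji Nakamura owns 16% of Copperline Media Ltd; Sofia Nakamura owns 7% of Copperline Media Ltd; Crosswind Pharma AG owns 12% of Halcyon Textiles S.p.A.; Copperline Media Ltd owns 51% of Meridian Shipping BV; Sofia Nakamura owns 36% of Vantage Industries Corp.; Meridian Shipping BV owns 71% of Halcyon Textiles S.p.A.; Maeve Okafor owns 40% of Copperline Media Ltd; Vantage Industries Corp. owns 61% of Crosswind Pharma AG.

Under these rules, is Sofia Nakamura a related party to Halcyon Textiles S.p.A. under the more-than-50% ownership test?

By sibling attribution (R2), Sofia Nakamura is treated as also owning Kenji Nakamura's interest in Vantage Industries Corp, giving 36% + 64% = 100%.
By sibling attribution (R2), Sofia Nakamura is treated as also owning Kenji Nakamura's interest in Copperline Media Ltd, giving 7% + 16% = 23%.
Chain via Vantage Industries Corp. → Crosswind Pharma AG (R1): 100% × 61% × 12% = 7.32% of Halcyon Textiles S.p.A.
Chain via Copperline Media Ltd → Meridian Shipping BV (R1): 23% × 51% × 71% = 8.3283% of Halcyon Textiles S.p.A.
Aggregating (R3): 7.32% + 8.3283% = 15.6483%.
15.6483% does not exceed the 50% threshold, so Sofia is not a related party to Halcyon Textiles S.p.A.

No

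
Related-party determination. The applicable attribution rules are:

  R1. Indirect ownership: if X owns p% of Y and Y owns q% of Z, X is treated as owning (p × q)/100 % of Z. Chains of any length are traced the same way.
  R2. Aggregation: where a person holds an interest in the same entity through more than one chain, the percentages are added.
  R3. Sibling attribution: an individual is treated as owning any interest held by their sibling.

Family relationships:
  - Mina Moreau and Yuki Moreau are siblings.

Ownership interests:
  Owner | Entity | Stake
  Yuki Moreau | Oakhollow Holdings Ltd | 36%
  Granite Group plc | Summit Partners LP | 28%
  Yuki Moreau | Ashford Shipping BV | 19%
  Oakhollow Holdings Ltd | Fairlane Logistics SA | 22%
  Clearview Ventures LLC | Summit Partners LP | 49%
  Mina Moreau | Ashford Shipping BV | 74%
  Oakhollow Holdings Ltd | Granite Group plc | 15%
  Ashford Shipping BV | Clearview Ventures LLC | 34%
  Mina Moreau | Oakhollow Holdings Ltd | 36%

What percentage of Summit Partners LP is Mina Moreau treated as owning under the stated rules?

By sibling attribution (R3), Mina Moreau is treated as also owning Yuki Moreau's interest in Oakhollow Holdings Ltd, giving 36% + 36% = 72%.
By sibling attribution (R3), Mina Moreau is treated as also owning Yuki Moreau's interest in Ashford Shipping BV, giving 74% + 19% = 93%.
Chain via Oakhollow Holdings Ltd → Granite Group plc (R1): 72% × 15% × 28% = 3.024% of Summit Partners LP.
Chain via Ashford Shipping BV → Clearview Ventures LLC (R1): 93% × 34% × 49% = 15.4938% of Summit Partners LP.
Aggregating (R2): 3.024% + 15.4938% = 18.5178%.

18.5178%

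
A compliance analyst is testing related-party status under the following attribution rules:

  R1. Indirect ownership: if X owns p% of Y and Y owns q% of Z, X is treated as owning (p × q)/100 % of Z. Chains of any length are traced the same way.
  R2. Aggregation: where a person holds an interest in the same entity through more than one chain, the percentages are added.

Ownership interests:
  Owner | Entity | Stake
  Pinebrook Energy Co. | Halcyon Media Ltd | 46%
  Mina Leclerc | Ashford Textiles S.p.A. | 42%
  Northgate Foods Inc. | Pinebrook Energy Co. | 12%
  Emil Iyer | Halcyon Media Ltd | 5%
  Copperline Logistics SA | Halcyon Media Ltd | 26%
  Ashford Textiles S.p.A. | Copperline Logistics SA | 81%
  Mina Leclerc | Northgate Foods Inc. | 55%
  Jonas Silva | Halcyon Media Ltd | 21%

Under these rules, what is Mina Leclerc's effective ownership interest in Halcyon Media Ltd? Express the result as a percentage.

Chain via Ashford Textiles S.p.A. → Copperline Logistics SA (R1): 42% × 81% × 26% = 8.8452% of Halcyon Media Ltd.
Chain via Northgate Foods Inc. → Pinebrook Energy Co. (R1): 55% × 12% × 46% = 3.036% of Halcyon Media Ltd.
Aggregating (R2): 8.8452% + 3.036% = 11.8812%.

11.8812%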